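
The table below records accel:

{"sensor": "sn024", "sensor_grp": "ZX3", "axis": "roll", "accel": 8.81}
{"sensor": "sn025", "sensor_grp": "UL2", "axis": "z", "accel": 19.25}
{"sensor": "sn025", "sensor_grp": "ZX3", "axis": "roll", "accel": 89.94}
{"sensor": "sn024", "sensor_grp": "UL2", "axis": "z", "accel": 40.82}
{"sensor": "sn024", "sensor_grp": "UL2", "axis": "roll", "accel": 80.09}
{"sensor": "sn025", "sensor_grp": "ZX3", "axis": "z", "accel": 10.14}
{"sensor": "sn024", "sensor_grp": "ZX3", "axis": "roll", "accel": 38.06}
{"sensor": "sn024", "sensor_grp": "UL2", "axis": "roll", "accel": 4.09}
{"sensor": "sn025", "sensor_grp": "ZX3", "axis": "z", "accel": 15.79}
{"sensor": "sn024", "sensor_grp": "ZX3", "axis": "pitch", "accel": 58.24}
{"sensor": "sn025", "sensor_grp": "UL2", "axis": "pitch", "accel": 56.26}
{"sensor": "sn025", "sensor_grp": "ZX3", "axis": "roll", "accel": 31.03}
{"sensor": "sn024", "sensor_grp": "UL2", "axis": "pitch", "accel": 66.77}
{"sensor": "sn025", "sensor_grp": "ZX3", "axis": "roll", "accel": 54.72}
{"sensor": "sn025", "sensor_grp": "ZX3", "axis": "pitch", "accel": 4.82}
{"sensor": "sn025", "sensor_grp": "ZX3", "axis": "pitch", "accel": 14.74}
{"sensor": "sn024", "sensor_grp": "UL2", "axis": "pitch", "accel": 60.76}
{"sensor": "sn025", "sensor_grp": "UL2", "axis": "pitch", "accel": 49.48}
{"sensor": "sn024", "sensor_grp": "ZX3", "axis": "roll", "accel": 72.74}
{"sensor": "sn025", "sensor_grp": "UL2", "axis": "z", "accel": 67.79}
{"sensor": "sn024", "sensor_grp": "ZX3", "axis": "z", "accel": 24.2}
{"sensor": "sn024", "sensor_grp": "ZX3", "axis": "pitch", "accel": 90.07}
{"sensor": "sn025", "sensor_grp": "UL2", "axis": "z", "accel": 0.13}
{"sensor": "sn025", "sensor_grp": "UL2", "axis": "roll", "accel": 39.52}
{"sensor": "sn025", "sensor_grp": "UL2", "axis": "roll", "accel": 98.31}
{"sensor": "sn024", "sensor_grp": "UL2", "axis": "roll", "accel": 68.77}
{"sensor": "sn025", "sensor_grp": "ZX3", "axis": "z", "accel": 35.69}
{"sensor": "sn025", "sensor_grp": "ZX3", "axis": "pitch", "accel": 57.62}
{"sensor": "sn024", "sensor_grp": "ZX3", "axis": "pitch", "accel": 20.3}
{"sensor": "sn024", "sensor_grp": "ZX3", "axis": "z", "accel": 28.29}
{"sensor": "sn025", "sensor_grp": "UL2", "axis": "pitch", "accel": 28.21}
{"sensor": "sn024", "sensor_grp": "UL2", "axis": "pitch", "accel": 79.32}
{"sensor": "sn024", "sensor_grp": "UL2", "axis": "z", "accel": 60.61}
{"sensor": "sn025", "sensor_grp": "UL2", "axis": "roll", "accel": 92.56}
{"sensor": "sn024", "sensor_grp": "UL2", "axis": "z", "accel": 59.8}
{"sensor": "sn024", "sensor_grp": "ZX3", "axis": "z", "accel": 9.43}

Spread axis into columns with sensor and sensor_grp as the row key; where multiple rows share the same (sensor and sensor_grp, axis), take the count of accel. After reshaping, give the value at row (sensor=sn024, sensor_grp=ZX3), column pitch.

Rows with sensor=sn024, sensor_grp=ZX3 and axis=pitch: accel values are 58.24, 90.07, 20.3.
3 rows match — count = 3.

3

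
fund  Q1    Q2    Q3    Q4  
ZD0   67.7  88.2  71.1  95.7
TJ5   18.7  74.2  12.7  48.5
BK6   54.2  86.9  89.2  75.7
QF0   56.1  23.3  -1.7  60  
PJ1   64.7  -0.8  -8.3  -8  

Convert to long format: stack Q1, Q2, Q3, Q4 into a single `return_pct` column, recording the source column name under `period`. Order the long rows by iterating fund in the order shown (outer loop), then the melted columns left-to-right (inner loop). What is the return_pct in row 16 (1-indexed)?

60

20 rows total (5 × 4). Row 16: index ⌊(16-1)/4⌋ = 3 into fund → QF0; (16-1) mod 4 = 3 into the melted columns → Q4.
So row 16 is (QF0, Q4, 60); return_pct = 60.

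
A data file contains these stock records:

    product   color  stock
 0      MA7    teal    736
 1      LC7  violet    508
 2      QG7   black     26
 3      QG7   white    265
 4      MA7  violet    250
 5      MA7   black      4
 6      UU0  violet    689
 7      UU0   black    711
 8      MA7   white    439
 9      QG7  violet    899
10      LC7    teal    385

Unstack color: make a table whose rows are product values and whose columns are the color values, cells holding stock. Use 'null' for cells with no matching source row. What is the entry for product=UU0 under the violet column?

The long row with product=UU0, color=violet has stock=689.

689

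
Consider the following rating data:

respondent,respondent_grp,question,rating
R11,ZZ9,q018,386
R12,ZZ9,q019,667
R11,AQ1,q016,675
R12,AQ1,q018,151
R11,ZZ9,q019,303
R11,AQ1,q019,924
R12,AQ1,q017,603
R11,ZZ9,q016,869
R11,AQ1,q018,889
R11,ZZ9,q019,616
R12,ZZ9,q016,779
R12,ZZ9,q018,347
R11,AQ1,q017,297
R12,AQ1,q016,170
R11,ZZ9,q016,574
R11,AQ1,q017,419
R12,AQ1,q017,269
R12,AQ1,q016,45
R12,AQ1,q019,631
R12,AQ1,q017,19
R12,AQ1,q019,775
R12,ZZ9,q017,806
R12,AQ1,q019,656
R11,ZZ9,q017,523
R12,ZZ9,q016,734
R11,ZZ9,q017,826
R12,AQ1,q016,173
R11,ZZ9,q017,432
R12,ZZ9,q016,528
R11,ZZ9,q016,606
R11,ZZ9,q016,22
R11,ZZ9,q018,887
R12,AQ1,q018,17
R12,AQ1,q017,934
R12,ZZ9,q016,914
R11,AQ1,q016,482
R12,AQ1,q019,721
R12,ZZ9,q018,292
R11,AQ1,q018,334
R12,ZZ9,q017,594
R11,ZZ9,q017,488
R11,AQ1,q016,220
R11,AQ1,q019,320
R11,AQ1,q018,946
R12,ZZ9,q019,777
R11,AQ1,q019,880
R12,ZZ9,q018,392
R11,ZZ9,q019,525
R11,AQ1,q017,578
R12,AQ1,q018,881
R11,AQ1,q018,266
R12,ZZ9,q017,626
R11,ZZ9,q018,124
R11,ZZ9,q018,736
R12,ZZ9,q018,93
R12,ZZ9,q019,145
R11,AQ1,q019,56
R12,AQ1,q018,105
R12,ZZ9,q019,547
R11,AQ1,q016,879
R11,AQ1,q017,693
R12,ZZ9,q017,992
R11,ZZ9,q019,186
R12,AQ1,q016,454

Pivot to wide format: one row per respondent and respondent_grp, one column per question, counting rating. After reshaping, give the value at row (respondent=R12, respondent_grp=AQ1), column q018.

4

Rows with respondent=R12, respondent_grp=AQ1 and question=q018: rating values are 151, 17, 881, 105.
4 rows match — count = 4.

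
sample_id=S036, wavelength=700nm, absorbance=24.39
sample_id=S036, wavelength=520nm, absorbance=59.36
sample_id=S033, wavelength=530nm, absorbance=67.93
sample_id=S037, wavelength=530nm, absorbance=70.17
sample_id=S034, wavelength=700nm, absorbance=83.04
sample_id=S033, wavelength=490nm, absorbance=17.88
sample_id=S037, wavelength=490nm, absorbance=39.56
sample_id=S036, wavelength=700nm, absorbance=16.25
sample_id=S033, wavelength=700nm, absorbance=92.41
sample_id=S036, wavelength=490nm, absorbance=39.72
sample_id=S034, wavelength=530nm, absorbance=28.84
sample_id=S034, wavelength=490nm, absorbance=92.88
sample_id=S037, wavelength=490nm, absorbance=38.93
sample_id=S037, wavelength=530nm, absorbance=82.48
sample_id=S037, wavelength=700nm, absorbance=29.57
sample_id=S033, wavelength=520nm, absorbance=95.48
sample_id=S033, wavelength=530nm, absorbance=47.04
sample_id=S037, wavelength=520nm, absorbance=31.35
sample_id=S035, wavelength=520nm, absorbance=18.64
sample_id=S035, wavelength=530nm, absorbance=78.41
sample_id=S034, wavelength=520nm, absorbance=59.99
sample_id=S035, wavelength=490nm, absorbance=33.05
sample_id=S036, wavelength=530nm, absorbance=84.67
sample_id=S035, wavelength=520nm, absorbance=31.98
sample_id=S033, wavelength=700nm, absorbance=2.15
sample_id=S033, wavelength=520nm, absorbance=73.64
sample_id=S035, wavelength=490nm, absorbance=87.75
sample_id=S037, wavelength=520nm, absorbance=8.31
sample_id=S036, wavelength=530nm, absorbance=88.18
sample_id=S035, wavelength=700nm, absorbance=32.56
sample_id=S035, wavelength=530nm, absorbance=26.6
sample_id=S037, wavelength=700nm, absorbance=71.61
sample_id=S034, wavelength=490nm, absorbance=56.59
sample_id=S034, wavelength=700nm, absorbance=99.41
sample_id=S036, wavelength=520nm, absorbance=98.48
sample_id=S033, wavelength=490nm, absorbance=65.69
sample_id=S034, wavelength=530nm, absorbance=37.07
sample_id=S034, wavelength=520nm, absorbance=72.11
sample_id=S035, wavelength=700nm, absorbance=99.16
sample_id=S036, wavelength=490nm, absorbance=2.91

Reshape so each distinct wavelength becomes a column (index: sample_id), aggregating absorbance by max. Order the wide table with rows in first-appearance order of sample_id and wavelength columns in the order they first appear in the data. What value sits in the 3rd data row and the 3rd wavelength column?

With rows in first-appearance order of sample_id, row 3 is sample_id=S037. wavelength columns in first-appearance order: 700nm, 520nm, 530nm, 490nm; column 3 is 530nm.
Long rows with sample_id=S037, wavelength=530nm: max(70.17, 82.48) = 82.48.

82.48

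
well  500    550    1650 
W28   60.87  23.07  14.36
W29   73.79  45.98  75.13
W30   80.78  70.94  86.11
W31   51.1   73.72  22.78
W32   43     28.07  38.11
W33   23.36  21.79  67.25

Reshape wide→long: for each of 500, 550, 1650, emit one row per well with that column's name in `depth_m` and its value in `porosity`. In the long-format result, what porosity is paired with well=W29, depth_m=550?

45.98

Unpivoting turns each (well, wide-column) pair into one long row.
The wide cell at row W29, column 550 holds 45.98, so the long row (W29, 550) has porosity=45.98.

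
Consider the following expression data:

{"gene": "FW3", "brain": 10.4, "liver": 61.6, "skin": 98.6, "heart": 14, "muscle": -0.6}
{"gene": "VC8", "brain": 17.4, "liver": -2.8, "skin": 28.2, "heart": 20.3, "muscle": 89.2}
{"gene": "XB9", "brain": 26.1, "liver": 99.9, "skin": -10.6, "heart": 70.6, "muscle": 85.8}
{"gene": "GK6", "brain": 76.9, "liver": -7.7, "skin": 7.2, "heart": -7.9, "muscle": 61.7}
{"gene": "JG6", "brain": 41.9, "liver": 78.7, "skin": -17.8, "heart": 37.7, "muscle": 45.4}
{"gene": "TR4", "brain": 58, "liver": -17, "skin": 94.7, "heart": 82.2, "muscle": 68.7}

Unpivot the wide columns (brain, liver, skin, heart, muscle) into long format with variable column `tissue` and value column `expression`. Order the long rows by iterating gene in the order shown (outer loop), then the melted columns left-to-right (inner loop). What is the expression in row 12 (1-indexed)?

30 rows total (6 × 5). Row 12: index ⌊(12-1)/5⌋ = 2 into gene → XB9; (12-1) mod 5 = 1 into the melted columns → liver.
So row 12 is (XB9, liver, 99.9); expression = 99.9.

99.9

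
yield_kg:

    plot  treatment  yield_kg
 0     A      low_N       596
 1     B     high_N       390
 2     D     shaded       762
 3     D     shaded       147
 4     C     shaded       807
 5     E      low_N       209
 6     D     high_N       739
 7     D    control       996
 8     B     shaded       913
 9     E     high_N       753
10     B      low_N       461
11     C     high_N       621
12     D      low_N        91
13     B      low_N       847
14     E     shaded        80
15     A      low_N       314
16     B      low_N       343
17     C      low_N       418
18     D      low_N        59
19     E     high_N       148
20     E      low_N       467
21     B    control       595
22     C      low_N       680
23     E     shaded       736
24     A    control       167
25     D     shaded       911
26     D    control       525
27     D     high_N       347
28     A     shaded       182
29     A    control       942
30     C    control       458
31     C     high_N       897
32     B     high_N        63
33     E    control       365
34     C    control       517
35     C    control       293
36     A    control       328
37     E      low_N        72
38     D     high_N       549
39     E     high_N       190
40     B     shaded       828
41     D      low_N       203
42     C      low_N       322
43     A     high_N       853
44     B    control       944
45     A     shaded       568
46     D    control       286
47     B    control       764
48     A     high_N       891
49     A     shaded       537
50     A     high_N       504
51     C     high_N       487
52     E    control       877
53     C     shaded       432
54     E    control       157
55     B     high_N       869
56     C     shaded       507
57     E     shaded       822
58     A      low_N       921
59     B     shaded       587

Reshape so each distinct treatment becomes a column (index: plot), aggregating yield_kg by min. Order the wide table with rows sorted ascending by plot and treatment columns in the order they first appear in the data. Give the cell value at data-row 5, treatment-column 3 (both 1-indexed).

80

With rows sorted ascending by plot, row 5 is plot=E. treatment columns in first-appearance order: low_N, high_N, shaded, control; column 3 is shaded.
Long rows with plot=E, treatment=shaded: min(80, 736, 822) = 80.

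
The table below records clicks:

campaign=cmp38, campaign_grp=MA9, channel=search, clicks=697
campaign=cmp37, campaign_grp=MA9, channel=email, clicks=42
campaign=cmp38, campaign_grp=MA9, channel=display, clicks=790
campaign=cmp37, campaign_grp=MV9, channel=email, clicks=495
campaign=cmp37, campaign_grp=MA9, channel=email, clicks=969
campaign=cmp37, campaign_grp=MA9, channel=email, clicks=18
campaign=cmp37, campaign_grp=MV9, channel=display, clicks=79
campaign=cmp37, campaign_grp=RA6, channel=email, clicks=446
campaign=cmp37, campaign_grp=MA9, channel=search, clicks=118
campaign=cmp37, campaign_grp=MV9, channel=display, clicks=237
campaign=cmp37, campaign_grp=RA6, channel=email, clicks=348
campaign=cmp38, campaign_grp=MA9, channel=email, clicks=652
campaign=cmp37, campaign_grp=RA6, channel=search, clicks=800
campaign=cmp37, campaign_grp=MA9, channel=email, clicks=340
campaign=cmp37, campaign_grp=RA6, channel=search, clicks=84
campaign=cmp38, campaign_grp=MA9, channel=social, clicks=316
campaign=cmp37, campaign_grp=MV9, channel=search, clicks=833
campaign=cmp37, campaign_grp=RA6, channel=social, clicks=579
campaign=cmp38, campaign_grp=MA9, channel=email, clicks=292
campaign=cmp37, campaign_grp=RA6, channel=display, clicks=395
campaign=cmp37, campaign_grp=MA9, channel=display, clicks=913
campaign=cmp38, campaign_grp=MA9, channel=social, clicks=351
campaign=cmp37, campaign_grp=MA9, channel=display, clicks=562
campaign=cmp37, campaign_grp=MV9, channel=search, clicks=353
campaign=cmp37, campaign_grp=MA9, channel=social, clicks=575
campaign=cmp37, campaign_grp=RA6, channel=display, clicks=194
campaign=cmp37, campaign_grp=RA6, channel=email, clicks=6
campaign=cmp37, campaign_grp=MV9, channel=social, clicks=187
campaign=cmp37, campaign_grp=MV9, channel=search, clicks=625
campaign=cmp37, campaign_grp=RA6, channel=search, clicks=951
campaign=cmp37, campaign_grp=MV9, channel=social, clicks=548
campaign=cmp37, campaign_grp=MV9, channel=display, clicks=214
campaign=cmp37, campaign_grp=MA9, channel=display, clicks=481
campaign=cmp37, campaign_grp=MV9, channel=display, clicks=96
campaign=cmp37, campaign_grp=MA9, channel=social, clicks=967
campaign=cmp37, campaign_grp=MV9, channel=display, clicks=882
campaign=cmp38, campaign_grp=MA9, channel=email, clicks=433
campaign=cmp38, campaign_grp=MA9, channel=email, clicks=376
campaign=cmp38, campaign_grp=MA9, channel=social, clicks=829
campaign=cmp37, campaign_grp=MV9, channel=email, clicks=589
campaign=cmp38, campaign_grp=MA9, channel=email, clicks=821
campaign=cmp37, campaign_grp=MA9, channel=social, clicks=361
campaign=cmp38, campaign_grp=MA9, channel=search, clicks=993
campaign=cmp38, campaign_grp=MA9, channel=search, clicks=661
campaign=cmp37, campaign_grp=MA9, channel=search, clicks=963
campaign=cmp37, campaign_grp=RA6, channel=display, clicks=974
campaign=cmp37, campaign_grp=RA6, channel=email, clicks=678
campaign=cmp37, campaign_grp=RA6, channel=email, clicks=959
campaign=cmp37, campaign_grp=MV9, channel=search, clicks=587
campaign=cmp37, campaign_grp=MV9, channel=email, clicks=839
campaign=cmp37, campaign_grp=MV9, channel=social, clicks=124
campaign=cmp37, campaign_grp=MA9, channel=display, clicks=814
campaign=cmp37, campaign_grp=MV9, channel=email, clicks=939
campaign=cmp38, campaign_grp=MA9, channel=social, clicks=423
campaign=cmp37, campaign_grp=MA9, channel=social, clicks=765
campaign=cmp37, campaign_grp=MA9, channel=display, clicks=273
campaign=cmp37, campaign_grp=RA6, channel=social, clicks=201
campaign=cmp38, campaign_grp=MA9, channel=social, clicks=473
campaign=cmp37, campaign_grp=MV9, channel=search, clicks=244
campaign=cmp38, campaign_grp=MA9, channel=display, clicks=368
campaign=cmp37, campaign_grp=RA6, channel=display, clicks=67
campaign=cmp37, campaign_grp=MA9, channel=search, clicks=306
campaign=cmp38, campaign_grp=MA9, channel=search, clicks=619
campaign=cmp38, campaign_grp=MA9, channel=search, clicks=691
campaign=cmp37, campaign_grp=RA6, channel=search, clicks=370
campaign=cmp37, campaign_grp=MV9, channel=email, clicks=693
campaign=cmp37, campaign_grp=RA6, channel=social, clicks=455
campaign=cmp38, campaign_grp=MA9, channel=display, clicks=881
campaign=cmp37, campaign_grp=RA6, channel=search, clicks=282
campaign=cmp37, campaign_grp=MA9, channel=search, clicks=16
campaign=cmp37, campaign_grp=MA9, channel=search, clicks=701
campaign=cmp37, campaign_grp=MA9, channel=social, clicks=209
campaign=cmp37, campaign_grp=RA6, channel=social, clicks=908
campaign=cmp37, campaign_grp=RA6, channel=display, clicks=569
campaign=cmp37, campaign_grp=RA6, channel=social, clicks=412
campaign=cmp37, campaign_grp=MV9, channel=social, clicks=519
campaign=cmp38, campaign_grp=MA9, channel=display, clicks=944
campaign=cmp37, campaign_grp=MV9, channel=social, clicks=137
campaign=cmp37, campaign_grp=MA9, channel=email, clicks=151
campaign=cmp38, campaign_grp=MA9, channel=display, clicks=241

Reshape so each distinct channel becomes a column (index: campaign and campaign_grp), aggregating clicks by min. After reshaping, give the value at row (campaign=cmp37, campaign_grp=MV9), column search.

244

Rows with campaign=cmp37, campaign_grp=MV9 and channel=search: clicks values are 833, 353, 625, 587, 244.
min(833, 353, 625, 587, 244) = 244.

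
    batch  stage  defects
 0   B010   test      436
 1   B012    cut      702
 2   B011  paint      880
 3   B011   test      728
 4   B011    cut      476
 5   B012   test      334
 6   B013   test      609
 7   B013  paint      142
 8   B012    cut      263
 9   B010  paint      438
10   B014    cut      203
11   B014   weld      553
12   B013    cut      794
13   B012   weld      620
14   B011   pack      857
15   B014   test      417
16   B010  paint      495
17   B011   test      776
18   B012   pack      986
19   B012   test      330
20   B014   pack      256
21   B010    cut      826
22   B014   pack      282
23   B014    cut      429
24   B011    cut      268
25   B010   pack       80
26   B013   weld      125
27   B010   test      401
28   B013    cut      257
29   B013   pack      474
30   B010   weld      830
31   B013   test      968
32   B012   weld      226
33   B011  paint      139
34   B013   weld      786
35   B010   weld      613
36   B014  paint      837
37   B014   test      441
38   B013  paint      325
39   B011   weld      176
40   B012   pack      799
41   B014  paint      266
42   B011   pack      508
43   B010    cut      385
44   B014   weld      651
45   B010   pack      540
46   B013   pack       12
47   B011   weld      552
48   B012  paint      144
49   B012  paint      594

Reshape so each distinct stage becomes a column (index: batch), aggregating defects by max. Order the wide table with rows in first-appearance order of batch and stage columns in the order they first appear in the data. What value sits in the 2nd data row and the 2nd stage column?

With rows in first-appearance order of batch, row 2 is batch=B012. stage columns in first-appearance order: test, cut, paint, weld, pack; column 2 is cut.
Long rows with batch=B012, stage=cut: max(702, 263) = 702.

702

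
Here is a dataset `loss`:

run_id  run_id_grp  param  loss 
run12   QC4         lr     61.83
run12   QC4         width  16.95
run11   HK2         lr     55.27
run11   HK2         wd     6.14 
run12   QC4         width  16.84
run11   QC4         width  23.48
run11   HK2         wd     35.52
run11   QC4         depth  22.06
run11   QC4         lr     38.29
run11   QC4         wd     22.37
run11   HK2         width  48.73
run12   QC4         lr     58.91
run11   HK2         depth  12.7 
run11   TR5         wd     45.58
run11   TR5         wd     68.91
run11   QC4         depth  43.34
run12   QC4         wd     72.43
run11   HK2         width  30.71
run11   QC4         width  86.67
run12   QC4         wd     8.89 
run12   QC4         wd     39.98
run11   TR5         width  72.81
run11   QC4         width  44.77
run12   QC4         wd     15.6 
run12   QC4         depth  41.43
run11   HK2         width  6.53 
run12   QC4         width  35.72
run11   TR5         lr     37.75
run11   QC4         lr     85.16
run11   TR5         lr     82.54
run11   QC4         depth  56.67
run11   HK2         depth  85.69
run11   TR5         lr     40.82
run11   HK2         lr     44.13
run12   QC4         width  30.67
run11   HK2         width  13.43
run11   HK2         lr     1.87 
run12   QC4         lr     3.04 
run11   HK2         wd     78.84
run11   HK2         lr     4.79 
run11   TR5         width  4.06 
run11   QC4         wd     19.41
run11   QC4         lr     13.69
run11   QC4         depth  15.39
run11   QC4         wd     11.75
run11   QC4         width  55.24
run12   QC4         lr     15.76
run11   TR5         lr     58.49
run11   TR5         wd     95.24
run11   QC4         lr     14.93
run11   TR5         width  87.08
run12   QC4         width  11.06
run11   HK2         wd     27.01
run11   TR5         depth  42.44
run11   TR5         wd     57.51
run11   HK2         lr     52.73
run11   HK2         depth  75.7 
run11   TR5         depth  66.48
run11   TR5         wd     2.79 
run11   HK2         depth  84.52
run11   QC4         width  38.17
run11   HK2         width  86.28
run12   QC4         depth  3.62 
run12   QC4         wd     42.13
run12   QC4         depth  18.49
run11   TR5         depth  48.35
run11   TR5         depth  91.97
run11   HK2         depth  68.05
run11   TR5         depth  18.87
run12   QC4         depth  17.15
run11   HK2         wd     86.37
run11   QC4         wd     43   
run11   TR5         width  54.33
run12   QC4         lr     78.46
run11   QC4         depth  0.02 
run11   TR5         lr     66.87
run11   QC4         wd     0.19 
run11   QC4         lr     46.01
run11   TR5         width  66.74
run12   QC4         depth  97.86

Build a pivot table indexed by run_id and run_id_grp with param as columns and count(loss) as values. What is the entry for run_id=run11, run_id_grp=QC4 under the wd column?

Rows with run_id=run11, run_id_grp=QC4 and param=wd: loss values are 22.37, 19.41, 11.75, 43, 0.19.
5 rows match — count = 5.

5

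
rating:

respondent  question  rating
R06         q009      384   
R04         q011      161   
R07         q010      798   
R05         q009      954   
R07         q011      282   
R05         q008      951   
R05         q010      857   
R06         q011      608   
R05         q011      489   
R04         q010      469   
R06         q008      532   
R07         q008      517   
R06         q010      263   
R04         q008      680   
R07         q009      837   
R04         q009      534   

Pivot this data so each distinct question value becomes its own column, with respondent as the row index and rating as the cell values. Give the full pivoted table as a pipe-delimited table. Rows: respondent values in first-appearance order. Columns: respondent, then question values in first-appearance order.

Columns: respondent plus the 4 distinct question values (q009, q011, q010, q008).
For example, row R06 column q009 takes rating=384 from the long row (R06, q009).

| respondent | q009 | q011 | q010 | q008 |
| R06 | 384 | 608 | 263 | 532 |
| R04 | 534 | 161 | 469 | 680 |
| R07 | 837 | 282 | 798 | 517 |
| R05 | 954 | 489 | 857 | 951 |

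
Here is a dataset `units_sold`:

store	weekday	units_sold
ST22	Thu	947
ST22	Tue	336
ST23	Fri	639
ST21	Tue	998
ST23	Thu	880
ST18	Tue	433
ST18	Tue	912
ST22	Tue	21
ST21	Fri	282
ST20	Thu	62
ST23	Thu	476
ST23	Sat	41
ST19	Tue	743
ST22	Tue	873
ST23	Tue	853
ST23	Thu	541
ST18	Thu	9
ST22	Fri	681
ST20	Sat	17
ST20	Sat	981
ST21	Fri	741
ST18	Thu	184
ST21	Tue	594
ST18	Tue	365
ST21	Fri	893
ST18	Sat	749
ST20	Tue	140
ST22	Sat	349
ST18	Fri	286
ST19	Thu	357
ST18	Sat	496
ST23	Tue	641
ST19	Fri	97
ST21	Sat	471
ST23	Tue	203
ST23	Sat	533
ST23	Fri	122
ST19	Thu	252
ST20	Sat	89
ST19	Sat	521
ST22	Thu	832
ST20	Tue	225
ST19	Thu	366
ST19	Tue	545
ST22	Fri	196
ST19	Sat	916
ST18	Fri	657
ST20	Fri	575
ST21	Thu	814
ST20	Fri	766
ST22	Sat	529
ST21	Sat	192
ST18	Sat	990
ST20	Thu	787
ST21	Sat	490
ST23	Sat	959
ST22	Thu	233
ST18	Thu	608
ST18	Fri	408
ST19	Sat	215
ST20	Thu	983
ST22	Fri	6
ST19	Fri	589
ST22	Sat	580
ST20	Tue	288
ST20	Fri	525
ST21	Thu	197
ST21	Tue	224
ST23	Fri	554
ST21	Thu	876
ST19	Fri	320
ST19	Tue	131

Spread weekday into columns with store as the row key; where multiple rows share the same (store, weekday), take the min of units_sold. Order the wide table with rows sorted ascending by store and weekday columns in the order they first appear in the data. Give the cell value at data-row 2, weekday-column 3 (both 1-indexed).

97

With rows sorted ascending by store, row 2 is store=ST19. weekday columns in first-appearance order: Thu, Tue, Fri, Sat; column 3 is Fri.
Long rows with store=ST19, weekday=Fri: min(97, 589, 320) = 97.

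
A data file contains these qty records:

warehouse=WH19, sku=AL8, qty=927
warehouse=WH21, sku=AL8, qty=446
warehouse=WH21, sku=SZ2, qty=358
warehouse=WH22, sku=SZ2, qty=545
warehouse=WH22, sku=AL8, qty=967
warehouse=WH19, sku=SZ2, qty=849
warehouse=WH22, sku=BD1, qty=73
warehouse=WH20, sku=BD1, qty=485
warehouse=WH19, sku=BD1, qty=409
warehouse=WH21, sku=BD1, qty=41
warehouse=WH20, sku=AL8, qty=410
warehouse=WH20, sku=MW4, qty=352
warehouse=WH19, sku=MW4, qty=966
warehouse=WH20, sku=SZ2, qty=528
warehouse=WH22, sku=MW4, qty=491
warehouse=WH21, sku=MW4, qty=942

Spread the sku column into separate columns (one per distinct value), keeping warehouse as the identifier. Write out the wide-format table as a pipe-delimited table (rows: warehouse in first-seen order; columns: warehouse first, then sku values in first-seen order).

| warehouse | AL8 | SZ2 | BD1 | MW4 |
| WH19 | 927 | 849 | 409 | 966 |
| WH21 | 446 | 358 | 41 | 942 |
| WH22 | 967 | 545 | 73 | 491 |
| WH20 | 410 | 528 | 485 | 352 |

Columns: warehouse plus the 4 distinct sku values (AL8, SZ2, BD1, MW4).
For example, row WH19 column AL8 takes qty=927 from the long row (WH19, AL8).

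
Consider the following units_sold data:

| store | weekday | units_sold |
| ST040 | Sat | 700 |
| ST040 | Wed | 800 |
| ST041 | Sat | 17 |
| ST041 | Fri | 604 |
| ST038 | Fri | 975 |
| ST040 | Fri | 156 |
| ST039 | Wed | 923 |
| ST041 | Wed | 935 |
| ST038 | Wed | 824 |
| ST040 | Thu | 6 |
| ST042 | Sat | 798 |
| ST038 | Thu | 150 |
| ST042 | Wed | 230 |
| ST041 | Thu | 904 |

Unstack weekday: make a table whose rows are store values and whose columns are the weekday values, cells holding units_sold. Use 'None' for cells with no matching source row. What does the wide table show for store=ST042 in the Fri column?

None

No long-format row has store=ST042 and weekday=Fri, so the cell is None.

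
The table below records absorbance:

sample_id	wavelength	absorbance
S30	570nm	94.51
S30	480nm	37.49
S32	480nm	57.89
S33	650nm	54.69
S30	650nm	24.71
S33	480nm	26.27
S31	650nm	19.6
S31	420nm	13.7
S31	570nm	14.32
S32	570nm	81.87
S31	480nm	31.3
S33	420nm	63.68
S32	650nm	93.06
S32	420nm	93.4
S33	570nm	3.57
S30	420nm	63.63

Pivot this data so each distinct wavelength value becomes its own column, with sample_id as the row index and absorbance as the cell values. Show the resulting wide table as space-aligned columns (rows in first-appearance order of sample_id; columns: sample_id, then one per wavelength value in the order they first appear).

Columns: sample_id plus the 4 distinct wavelength values (570nm, 480nm, 650nm, 420nm).
For example, row S30 column 570nm takes absorbance=94.51 from the long row (S30, 570nm).

sample_id  570nm  480nm  650nm  420nm
S30        94.51  37.49  24.71  63.63
S32        81.87  57.89  93.06  93.4 
S33        3.57   26.27  54.69  63.68
S31        14.32  31.3   19.6   13.7 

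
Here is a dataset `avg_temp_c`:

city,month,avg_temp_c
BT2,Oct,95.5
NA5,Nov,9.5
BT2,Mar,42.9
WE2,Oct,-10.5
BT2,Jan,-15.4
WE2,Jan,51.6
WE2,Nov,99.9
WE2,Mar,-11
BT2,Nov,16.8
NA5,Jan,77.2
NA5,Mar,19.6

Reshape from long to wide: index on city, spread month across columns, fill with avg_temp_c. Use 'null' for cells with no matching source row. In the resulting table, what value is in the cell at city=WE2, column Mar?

-11

The long row with city=WE2, month=Mar has avg_temp_c=-11.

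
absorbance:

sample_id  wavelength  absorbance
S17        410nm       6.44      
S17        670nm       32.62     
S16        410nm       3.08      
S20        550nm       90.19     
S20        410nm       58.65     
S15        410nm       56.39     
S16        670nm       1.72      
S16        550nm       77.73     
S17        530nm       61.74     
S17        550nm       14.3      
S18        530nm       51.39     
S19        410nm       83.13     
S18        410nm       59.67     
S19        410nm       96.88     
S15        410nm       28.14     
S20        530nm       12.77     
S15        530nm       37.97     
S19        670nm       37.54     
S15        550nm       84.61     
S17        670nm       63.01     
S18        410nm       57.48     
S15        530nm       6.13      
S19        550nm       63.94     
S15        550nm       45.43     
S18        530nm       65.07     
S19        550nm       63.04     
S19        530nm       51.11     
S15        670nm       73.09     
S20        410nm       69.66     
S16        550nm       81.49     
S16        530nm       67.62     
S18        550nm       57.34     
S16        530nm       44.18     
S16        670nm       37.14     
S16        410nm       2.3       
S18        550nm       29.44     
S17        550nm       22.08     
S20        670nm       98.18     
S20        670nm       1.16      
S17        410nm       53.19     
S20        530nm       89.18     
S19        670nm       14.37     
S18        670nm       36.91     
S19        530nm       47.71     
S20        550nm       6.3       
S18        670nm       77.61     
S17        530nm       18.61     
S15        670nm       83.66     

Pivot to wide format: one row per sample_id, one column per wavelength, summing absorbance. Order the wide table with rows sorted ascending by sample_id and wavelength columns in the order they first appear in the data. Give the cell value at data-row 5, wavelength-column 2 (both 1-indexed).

With rows sorted ascending by sample_id, row 5 is sample_id=S19. wavelength columns in first-appearance order: 410nm, 670nm, 550nm, 530nm; column 2 is 670nm.
Long rows with sample_id=S19, wavelength=670nm: 37.54 + 14.37 = 51.91.

51.91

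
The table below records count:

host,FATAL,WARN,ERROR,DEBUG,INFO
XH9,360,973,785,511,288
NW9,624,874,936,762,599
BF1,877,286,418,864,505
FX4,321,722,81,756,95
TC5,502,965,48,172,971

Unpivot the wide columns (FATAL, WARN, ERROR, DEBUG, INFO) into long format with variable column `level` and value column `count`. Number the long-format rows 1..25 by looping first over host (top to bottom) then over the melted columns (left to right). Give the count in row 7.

25 rows total (5 × 5). Row 7: index ⌊(7-1)/5⌋ = 1 into host → NW9; (7-1) mod 5 = 1 into the melted columns → WARN.
So row 7 is (NW9, WARN, 874); count = 874.

874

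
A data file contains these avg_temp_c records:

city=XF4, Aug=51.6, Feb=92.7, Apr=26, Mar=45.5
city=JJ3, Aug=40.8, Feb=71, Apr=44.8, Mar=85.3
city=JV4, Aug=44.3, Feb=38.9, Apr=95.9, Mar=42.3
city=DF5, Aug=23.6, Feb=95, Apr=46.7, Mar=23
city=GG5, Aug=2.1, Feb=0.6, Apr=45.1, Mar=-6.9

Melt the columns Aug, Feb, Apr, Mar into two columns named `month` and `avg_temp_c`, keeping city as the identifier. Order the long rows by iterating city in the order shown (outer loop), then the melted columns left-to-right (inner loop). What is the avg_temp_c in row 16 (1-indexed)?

23

20 rows total (5 × 4). Row 16: index ⌊(16-1)/4⌋ = 3 into city → DF5; (16-1) mod 4 = 3 into the melted columns → Mar.
So row 16 is (DF5, Mar, 23); avg_temp_c = 23.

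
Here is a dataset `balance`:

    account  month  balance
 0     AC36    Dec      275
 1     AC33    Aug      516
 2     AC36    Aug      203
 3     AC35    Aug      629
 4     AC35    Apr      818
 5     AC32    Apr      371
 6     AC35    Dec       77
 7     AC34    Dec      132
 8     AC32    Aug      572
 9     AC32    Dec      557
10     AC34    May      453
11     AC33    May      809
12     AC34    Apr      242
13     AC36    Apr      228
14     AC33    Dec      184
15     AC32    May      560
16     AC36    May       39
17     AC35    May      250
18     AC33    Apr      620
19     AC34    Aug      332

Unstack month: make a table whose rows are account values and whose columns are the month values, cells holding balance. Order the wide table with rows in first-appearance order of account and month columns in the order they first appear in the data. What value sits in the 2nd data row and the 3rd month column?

With rows in first-appearance order of account, row 2 is account=AC33. month columns in first-appearance order: Dec, Aug, Apr, May; column 3 is Apr.
Long rows with account=AC33, month=Apr: balance = 620.

620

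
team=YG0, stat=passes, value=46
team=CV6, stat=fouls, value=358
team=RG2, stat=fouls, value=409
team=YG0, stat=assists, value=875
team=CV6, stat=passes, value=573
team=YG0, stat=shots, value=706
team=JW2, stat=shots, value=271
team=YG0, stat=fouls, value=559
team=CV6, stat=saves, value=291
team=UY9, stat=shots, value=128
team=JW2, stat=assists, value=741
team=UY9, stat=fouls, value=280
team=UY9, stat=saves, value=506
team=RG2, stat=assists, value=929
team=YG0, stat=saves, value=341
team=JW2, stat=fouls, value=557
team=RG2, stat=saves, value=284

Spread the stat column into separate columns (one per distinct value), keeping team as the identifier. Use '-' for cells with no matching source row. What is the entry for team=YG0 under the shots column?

706

The long row with team=YG0, stat=shots has value=706.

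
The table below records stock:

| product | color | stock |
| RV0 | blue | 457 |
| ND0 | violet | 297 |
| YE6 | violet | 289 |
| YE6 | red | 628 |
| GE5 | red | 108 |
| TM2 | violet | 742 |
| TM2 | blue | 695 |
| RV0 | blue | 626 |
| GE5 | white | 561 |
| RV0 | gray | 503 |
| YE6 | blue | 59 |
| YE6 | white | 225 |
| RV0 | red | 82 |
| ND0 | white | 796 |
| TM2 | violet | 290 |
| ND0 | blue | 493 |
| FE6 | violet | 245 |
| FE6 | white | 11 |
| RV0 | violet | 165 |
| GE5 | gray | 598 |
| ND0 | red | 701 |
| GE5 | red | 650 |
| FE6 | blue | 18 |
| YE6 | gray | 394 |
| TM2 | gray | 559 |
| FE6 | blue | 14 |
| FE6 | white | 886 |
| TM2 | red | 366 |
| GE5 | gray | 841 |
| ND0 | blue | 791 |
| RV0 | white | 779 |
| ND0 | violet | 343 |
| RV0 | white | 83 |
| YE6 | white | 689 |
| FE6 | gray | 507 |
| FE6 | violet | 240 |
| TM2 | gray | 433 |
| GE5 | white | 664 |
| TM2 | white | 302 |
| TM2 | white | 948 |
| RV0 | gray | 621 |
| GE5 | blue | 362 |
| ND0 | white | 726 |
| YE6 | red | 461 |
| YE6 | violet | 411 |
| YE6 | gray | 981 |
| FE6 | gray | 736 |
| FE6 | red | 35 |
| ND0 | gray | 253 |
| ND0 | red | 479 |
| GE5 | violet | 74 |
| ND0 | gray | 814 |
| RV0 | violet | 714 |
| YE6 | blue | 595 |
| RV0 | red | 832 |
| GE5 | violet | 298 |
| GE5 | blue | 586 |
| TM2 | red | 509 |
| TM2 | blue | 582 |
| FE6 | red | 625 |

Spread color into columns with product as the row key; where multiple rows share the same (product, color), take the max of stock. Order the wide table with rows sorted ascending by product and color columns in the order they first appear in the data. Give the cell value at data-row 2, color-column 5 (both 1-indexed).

841

With rows sorted ascending by product, row 2 is product=GE5. color columns in first-appearance order: blue, violet, red, white, gray; column 5 is gray.
Long rows with product=GE5, color=gray: max(598, 841) = 841.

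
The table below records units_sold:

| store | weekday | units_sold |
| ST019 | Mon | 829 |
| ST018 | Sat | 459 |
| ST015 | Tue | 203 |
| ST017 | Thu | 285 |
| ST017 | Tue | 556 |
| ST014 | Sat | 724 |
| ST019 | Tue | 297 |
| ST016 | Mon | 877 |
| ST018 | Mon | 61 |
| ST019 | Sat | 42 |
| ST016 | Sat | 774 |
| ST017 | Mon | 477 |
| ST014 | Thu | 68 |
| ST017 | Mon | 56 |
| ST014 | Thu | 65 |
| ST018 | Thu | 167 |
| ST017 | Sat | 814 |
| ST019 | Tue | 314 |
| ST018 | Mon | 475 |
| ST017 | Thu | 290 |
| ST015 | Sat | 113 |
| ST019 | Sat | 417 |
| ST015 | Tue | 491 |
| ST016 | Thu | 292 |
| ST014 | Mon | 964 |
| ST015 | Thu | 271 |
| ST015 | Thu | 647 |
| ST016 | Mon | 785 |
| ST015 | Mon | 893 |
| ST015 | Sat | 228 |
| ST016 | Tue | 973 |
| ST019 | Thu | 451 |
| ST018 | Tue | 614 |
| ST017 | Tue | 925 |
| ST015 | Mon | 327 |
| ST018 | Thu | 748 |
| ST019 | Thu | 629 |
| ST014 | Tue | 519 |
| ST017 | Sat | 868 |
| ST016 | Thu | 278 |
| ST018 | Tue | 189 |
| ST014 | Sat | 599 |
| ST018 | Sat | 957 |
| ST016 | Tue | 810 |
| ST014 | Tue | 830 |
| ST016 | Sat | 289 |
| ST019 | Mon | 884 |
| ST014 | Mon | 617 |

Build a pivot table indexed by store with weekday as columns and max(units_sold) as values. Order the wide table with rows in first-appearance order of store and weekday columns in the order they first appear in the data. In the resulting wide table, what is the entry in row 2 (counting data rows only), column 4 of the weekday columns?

748

With rows in first-appearance order of store, row 2 is store=ST018. weekday columns in first-appearance order: Mon, Sat, Tue, Thu; column 4 is Thu.
Long rows with store=ST018, weekday=Thu: max(167, 748) = 748.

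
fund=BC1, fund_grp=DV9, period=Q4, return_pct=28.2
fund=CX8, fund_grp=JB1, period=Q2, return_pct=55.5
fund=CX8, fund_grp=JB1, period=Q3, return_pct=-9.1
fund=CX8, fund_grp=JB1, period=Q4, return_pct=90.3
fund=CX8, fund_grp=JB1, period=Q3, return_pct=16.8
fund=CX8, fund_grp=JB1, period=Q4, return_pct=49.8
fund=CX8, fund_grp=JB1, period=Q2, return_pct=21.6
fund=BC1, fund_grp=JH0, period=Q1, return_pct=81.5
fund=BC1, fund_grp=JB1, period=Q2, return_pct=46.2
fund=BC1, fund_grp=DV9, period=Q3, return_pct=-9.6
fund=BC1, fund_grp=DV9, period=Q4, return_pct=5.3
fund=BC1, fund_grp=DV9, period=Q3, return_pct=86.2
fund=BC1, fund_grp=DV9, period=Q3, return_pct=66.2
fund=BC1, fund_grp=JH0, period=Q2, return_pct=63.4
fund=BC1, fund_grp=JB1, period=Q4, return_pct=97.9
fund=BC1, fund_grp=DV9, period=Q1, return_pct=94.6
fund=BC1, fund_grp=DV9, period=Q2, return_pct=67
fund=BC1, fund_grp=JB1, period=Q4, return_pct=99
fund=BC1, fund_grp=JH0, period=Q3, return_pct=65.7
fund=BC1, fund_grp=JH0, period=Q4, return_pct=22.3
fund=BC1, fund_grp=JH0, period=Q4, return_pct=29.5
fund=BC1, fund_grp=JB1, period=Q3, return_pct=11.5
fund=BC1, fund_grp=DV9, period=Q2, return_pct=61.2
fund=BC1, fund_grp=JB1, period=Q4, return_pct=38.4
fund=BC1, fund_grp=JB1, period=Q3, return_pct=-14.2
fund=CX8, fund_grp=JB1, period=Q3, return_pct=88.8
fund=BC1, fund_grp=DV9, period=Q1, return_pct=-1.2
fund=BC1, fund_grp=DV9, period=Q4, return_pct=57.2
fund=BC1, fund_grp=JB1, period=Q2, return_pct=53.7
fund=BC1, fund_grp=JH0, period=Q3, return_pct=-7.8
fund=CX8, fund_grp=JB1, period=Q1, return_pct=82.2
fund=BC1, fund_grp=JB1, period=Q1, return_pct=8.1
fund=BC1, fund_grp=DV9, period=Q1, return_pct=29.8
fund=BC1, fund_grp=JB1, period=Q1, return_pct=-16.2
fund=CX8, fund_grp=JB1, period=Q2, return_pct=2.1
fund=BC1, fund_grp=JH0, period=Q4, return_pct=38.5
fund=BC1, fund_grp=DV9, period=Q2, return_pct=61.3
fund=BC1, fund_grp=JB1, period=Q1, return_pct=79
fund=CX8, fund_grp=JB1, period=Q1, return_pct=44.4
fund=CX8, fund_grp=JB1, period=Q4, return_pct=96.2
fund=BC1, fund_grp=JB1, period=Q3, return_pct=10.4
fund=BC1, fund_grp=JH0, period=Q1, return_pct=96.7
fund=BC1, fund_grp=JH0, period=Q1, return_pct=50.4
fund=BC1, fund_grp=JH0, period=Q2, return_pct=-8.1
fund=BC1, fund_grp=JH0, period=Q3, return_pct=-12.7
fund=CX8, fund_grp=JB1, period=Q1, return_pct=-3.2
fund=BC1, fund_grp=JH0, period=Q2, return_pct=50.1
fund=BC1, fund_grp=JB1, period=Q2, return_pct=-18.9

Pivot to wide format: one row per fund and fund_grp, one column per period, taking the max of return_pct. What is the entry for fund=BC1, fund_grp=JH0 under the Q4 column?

Rows with fund=BC1, fund_grp=JH0 and period=Q4: return_pct values are 22.3, 29.5, 38.5.
max(22.3, 29.5, 38.5) = 38.5.

38.5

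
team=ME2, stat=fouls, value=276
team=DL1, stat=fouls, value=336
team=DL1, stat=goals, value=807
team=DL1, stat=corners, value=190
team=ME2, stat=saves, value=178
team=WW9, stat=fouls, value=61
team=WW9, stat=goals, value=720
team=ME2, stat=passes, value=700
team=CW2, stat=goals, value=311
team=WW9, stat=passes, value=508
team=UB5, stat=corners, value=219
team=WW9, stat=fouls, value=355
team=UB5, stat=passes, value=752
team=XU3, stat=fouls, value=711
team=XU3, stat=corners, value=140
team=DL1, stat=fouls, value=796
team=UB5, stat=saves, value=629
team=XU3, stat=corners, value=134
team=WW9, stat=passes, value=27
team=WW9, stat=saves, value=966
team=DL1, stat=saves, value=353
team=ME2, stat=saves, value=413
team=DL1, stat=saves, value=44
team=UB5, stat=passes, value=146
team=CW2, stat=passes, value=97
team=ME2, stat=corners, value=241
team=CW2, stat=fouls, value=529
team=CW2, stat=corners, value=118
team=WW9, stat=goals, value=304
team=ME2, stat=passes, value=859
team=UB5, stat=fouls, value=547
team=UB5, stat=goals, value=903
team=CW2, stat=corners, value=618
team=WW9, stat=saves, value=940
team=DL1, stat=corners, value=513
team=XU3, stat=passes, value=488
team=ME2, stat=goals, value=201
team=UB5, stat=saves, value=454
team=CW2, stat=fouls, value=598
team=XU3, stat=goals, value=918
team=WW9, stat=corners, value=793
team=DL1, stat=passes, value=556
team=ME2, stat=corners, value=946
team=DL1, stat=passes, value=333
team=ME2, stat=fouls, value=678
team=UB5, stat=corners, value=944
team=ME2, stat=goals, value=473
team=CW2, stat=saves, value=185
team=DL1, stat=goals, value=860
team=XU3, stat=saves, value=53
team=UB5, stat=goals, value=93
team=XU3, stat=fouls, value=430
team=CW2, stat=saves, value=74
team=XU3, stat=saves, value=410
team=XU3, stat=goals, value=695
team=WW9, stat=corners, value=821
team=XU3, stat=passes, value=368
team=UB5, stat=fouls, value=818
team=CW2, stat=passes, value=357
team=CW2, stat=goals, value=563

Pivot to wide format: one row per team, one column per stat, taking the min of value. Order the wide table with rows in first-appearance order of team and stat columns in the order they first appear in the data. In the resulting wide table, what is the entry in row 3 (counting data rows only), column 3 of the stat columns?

793

With rows in first-appearance order of team, row 3 is team=WW9. stat columns in first-appearance order: fouls, goals, corners, saves, passes; column 3 is corners.
Long rows with team=WW9, stat=corners: min(793, 821) = 793.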